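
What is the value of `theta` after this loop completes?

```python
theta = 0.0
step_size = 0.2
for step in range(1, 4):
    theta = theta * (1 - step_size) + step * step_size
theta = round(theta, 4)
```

Moving average with lr=0.2
`theta` takes the values: 0.0 → 0.2 → 0.56 → 1.048

Answer: 1.048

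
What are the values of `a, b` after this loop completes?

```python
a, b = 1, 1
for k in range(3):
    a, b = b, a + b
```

Fibonacci: after 3 iterations
`a, b` takes the values: (1, 1) → (1, 2) → (2, 3) → (3, 5)

Answer: 3, 5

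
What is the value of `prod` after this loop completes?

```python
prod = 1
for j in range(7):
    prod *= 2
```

2^7 = 128
`prod` takes the values: 1 → 2 → 4 → 8 → 16 → 32 → 64 → 128

Answer: 128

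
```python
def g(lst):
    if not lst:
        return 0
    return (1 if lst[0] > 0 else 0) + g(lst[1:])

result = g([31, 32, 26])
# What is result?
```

Count of positive elements in [31, 32, 26] = 3

Answer: 3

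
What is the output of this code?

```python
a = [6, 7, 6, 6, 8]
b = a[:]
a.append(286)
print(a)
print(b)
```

Key concept: slice [:] creates copy.
Step by step:
`a = [6, 7, 6, 6, 8]` → a = [6, 7, 6, 6, 8]
`b = a[:]` → b = [6, 7, 6, 6, 8]
`a.append(286)` → a = [6, 7, 6, 6, 8, 286]
`print(a)` → prints [6, 7, 6, 6, 8, 286]
`print(b)` → prints [6, 7, 6, 6, 8]

Answer:
[6, 7, 6, 6, 8, 286]
[6, 7, 6, 6, 8]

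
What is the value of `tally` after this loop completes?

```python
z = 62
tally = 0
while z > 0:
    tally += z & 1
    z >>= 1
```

Count set bits in 62 (binary: 0b111110)
`tally` takes the values: 0 → 1 → 2 → 3 → 4 → 5

Answer: 5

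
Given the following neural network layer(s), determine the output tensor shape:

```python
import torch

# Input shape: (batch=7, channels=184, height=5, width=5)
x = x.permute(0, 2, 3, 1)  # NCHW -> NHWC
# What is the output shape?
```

Input: (7, 184, 5, 5) -> Output: (7, 5, 5, 184)

Answer: (7, 5, 5, 184)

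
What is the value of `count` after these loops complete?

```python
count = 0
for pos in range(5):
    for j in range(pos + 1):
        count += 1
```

Triangle: 1 + 2 + ... + 5
`count` takes the values: 0 → 1 → 2 → 3 → 4 → 5 → 6 → 7 → 8 → 9 → 10 → 11 → 12 → 13 → 14 → 15

Answer: 15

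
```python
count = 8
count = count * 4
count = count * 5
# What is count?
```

Trace:
`count = 8` → count = 8
`count = count * 4` → count = 32
`count = count * 5` → count = 160
So count = 160

Answer: 160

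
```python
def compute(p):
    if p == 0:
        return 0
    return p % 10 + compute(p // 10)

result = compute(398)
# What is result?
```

Sum of digits of 398: 8 + 9 + 3 = 20

Answer: 20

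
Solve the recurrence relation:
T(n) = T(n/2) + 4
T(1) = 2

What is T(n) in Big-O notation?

Each step divides n by 2 and adds 4. After log_2(n) steps we reach T(1)=2. So T(n) = 4·log_2(n) + 2 = O(log n).

Answer: O(log n)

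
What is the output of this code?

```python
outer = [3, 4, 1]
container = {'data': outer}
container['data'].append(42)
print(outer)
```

Key concept: dict holds reference to list.
Step by step:
`outer = [3, 4, 1]` → outer = [3, 4, 1]
`container = {'data': outer}` → container = {'data': [3, 4, 1]}
`container['data'].append(42)` → outer = [3, 4, 1, 42]; container = {'data': [3, 4, 1, 42]}
`print(outer)` → prints [3, 4, 1, 42]

Answer: [3, 4, 1, 42]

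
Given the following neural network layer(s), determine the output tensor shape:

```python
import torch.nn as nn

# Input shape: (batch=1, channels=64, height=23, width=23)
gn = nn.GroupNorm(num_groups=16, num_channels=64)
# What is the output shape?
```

Input: (1, 64, 23, 23) -> Output: (1, 64, 23, 23)

Answer: (1, 64, 23, 23)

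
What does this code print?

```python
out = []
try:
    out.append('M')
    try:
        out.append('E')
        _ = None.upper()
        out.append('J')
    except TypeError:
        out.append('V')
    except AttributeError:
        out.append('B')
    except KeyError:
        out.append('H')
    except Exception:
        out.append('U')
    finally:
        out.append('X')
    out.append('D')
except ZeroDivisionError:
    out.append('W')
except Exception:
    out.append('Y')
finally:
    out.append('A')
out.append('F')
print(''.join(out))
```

Execution trace: 'M' (try body) → 'E' (inner try body) → 'B' (inner except AttributeError) → 'X' (inner finally) → 'D' (try body, no exception) → 'A' (finally) → 'F' (after the try/except). Output: MEBXDAF

Answer: MEBXDAF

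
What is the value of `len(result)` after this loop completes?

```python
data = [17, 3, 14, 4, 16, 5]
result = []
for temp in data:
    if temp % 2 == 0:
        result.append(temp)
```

Count even numbers in [17, 3, 14, 4, 16, 5]
`result` takes the values: [] → [14] → [14, 4] → [14, 4, 16]
So `len(result)` = 3

Answer: 3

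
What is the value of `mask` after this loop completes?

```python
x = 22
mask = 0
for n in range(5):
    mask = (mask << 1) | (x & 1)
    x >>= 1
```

Reverse lowest 5 bits of 22
`mask` takes the values: 0 → 1 → 3 → 6 → 13

Answer: 13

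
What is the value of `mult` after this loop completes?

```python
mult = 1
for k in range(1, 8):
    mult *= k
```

7! = 5040
`mult` takes the values: 1 → 2 → 6 → 24 → 120 → 720 → 5040

Answer: 5040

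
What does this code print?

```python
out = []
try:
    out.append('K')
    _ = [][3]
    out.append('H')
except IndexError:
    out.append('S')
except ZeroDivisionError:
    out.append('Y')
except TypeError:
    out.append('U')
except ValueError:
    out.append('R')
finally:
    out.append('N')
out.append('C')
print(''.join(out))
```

Execution trace: 'K' (try body) → 'S' (except IndexError) → 'N' (finally) → 'C' (after the try/except). Output: KSNC

Answer: KSNC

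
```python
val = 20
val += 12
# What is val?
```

Trace:
`val = 20` → val = 20
`val += 12` → val = 32
So val = 32

Answer: 32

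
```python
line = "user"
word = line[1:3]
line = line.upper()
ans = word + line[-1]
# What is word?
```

Trace:
`line = "user"` → line = 'user'
`word = line[1:3]` → word = 'se'
`line = line.upper()` → line = 'USER'
`ans = word + line[-1]` → ans = 'seR'
So word = 'se'

Answer: 'se'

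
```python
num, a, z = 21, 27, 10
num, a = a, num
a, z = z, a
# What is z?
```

Trace:
`num, a, z = 21, 27, 10` → num = 21; a = 27; z = 10
`num, a = a, num` → num = 27; a = 21
`a, z = z, a` → a = 10; z = 21
So z = 21

Answer: 21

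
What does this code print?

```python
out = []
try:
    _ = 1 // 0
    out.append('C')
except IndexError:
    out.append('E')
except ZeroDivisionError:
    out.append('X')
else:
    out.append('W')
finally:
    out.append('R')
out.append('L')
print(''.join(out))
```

Execution trace: 'X' (except ZeroDivisionError) → 'R' (finally) → 'L' (after the try/except). Output: XRL

Answer: XRL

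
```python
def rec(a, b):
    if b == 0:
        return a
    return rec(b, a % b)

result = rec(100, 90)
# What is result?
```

rec(100, 90) -> rec(90, 10) -> rec(10, 0) -> 10

Answer: 10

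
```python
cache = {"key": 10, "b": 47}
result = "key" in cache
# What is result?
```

Trace:
`cache = {"key": 10, "b": 47}` → cache = {'key': 10, 'b': 47}
`result = "key" in cache` → result = True
So result = True

Answer: True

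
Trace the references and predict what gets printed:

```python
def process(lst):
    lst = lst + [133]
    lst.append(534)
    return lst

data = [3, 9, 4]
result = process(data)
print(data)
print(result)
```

Key concept: rebinding parameter vs mutation.
Step by step:
`data = [3, 9, 4]` → data = [3, 9, 4]
`result = process(data)` → result = [3, 9, 4, 133, 534]
`print(data)` → prints [3, 9, 4]
`print(result)` → prints [3, 9, 4, 133, 534]

Answer:
[3, 9, 4]
[3, 9, 4, 133, 534]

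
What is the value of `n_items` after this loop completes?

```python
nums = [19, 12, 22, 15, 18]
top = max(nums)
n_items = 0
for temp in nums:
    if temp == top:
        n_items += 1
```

Count of max value 22 in [19, 12, 22, 15, 18]
`n_items` takes the values: 0 → 1

Answer: 1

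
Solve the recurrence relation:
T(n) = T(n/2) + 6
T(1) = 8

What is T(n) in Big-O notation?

Each step divides n by 2 and adds 6. After log_2(n) steps we reach T(1)=8. So T(n) = 6·log_2(n) + 8 = O(log n).

Answer: O(log n)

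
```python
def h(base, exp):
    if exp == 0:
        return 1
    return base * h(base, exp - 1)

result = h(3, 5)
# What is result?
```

h(3, 5) = 3 * 3 * 3 * 3 * 3 = 243

Answer: 243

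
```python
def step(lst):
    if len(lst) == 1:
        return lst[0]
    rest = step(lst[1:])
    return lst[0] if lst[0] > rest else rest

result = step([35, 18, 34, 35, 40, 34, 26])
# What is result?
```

Recursive max over [35, 18, 34, 35, 40, 34, 26] = 40

Answer: 40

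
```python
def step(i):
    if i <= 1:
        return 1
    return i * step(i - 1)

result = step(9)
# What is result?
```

step(9) = 9 * 8 * 7 * 6 * 5 * 4 * 3 * 2 * 1 = 362880

Answer: 362880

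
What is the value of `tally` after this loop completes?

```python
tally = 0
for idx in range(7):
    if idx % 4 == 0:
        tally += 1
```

Count numbers divisible by 4 in range(7)
`tally` takes the values: 0 → 1 → 2

Answer: 2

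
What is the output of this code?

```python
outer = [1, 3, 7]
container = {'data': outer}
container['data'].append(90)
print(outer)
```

Key concept: dict holds reference to list.
Step by step:
`outer = [1, 3, 7]` → outer = [1, 3, 7]
`container = {'data': outer}` → container = {'data': [1, 3, 7]}
`container['data'].append(90)` → outer = [1, 3, 7, 90]; container = {'data': [1, 3, 7, 90]}
`print(outer)` → prints [1, 3, 7, 90]

Answer: [1, 3, 7, 90]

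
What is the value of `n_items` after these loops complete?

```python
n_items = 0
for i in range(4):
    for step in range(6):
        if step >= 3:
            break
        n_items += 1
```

Inner breaks at 3, outer runs 4 times
`n_items` takes the values: 0 → 1 → 2 → 3 → 4 → 5 → 6 → 7 → 8 → 9 → 10 → 11 → 12

Answer: 12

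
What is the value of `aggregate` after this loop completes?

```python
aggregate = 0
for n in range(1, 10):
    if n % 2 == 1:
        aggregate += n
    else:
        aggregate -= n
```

Add odd, subtract even
`aggregate` takes the values: 0 → 1 → -1 → 2 → -2 → 3 → -3 → 4 → -4 → 5

Answer: 5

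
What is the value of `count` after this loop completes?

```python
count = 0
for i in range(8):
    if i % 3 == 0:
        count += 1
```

Count numbers divisible by 3 in range(8)
`count` takes the values: 0 → 1 → 2 → 3

Answer: 3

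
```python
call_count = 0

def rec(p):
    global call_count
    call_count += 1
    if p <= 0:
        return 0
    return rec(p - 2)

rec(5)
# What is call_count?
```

Linear recursion stepping by 2: 4 calls from p=5 down to ≤0.

Answer: 4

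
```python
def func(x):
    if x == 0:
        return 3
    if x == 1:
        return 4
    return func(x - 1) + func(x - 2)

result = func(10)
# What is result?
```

Build up from base cases: func(0)=3, func(1)=4, func(2)=7, func(3)=11, func(4)=18, func(5)=29, func(6)=47, ..., func(10)=322

Answer: 322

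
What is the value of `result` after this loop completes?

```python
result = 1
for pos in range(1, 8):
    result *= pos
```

7! = 5040
`result` takes the values: 1 → 2 → 6 → 24 → 120 → 720 → 5040

Answer: 5040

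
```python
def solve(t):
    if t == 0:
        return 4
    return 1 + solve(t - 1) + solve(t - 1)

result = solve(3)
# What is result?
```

solve(t) = 1 + 2·solve(t-1), solve(0)=4. Closed form: (4+1)·2^3 - 1 = 39.

Answer: 39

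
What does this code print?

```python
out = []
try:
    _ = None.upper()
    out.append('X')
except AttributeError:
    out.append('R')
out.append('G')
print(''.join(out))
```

Execution trace: 'R' (except AttributeError) → 'G' (after the try/except). Output: RG

Answer: RG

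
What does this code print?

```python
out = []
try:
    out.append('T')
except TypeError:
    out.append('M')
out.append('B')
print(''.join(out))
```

Execution trace: 'T' (try body, no exception) → 'B' (after the try/except). Output: TB

Answer: TB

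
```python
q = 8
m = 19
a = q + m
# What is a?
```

Trace:
`q = 8` → q = 8
`m = 19` → m = 19
`a = q + m` → a = 27
So a = 27

Answer: 27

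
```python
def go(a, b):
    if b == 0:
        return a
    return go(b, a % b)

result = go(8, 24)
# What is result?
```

go(8, 24) -> go(24, 8) -> go(8, 0) -> 8

Answer: 8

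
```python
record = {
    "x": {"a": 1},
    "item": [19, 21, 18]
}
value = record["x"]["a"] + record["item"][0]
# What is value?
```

Trace:
`record = { ...` → record = {'x': {'a': 1}, 'item': [19, 21, 18]}
`value = record["x"]["a"] + record["item"][0]` → value = 20
So value = 20

Answer: 20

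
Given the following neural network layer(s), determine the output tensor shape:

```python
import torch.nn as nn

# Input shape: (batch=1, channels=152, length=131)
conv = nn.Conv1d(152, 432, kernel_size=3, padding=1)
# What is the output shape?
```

Input: (1, 152, 131) -> Output: (1, 432, 131)

Answer: (1, 432, 131)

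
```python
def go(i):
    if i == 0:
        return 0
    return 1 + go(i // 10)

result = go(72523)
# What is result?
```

Count of digits of 72523: 5

Answer: 5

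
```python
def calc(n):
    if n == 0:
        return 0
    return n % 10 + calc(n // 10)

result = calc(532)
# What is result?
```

Sum of digits of 532: 2 + 3 + 5 = 10

Answer: 10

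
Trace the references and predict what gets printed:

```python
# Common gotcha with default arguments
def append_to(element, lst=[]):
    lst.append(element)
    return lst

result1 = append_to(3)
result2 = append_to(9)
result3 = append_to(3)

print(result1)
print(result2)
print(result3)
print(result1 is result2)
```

Key concept: mutable default argument gotcha.
Step by step:
`result1 = append_to(3)` → result1 = [3]
`result2 = append_to(9)` → result1 = [3, 9] (same object as result2); result2 = [3, 9] (same object as result1)
`result3 = append_to(3)` → result1 = [3, 9, 3] (same object as result2, result3); result2 = [3, 9, 3] (same object as result1, result3); result3 = [3, 9, 3] (same object as result1, result2)
`print(result1)` → prints [3, 9, 3]
`print(result2)` → prints [3, 9, 3]
`print(result3)` → prints [3, 9, 3]
`print(result1 is result2)` → prints True

Answer:
[3, 9, 3]
[3, 9, 3]
[3, 9, 3]
True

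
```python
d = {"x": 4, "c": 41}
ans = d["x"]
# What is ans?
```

Trace:
`d = {"x": 4, "c": 41}` → d = {'x': 4, 'c': 41}
`ans = d["x"]` → ans = 4
So ans = 4

Answer: 4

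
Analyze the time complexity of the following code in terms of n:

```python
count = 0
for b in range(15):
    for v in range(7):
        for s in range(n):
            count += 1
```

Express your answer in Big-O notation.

Each loop level contributes: 1 × 1 × n. Multiplying the contributions gives O(n).

Answer: O(n)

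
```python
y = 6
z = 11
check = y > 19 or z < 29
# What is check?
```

Trace:
`y = 6` → y = 6
`z = 11` → z = 11
`check = y > 19 or z < 29` → check = True
So check = True

Answer: True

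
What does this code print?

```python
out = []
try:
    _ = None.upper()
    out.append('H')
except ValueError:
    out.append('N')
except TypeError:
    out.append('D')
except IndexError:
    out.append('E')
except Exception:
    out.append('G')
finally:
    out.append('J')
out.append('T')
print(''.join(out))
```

Execution trace: 'G' (except Exception) → 'J' (finally) → 'T' (after the try/except). Output: GJT

Answer: GJT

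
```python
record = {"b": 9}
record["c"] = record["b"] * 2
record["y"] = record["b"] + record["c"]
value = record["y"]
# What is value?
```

Trace:
`record = {"b": 9}` → record = {'b': 9}
`record["c"] = record["b"] * 2` → record = {'b': 9, 'c': 18}
`record["y"] = record["b"] + record["c"]` → record = {'b': 9, 'c': 18, 'y': 27}
`value = record["y"]` → value = 27
So value = 27

Answer: 27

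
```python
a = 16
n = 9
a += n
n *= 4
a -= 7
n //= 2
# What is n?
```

Trace:
`a = 16` → a = 16
`n = 9` → n = 9
`a += n` → a = 25
`n *= 4` → n = 36
`a -= 7` → a = 18
`n //= 2` → n = 18
So n = 18

Answer: 18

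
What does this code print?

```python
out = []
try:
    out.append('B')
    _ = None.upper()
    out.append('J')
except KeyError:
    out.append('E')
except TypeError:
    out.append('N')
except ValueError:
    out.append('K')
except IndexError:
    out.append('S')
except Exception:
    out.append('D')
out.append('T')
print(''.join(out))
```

Execution trace: 'B' (try body) → 'D' (except Exception) → 'T' (after the try/except). Output: BDT

Answer: BDT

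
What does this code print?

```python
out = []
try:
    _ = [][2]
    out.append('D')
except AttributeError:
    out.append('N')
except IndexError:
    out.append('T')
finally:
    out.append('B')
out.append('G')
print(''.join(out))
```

Execution trace: 'T' (except IndexError) → 'B' (finally) → 'G' (after the try/except). Output: TBG

Answer: TBG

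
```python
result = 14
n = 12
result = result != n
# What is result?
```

Trace:
`result = 14` → result = 14
`n = 12` → n = 12
`result = result != n` → result = True
So result = True

Answer: True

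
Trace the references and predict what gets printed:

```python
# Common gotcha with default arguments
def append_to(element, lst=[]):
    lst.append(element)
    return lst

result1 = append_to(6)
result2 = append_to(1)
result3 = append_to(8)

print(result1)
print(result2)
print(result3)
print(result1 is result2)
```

Key concept: mutable default argument gotcha.
Step by step:
`result1 = append_to(6)` → result1 = [6]
`result2 = append_to(1)` → result1 = [6, 1] (same object as result2); result2 = [6, 1] (same object as result1)
`result3 = append_to(8)` → result1 = [6, 1, 8] (same object as result2, result3); result2 = [6, 1, 8] (same object as result1, result3); result3 = [6, 1, 8] (same object as result1, result2)
`print(result1)` → prints [6, 1, 8]
`print(result2)` → prints [6, 1, 8]
`print(result3)` → prints [6, 1, 8]
`print(result1 is result2)` → prints True

Answer:
[6, 1, 8]
[6, 1, 8]
[6, 1, 8]
True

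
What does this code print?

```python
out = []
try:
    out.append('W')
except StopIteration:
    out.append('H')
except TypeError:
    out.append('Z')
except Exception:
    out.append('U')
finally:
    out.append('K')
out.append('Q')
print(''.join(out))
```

Execution trace: 'W' (try body, no exception) → 'K' (finally) → 'Q' (after the try/except). Output: WKQ

Answer: WKQ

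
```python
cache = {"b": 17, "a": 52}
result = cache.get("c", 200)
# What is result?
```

Trace:
`cache = {"b": 17, "a": 52}` → cache = {'b': 17, 'a': 52}
`result = cache.get("c", 200)` → result = 200
So result = 200

Answer: 200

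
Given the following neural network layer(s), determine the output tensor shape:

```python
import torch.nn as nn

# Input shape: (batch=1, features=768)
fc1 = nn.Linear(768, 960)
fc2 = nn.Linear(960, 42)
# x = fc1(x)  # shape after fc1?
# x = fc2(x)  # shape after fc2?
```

Input: (1, 768) -> after fc1: (1, 960) -> Output: (1, 42)

Answer: (1, 42)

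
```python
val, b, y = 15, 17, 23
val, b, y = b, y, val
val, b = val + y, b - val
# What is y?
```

Trace:
`val, b, y = 15, 17, 23` → val = 15; b = 17; y = 23
`val, b, y = b, y, val` → val = 17; b = 23; y = 15
`val, b = val + y, b - val` → val = 32; b = 6
So y = 15

Answer: 15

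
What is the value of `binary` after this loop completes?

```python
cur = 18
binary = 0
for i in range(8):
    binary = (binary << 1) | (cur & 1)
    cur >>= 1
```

Reverse lowest 8 bits of 18
`binary` takes the values: 0 → 1 → 2 → 4 → 9 → 18 → 36 → 72

Answer: 72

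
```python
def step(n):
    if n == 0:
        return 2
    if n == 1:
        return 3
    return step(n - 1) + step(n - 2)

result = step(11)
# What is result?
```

Build up from base cases: step(0)=2, step(1)=3, step(2)=5, step(3)=8, step(4)=13, step(5)=21, step(6)=34, ..., step(11)=377

Answer: 377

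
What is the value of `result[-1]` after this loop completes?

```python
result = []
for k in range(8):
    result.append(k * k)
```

Last element of squares 0 to 7
`result` takes the values: [] → [0] → [0, 1] → [0, 1, 4] → [0, 1, 4, 9] → [0, 1, 4, 9, 16] → [0, 1, 4, 9, 16, 25] → [0, 1, 4, 9, 16, 25, 36] → [0, 1, 4, 9, 16, 25, 36, 49]
So `result[-1]` = 49

Answer: 49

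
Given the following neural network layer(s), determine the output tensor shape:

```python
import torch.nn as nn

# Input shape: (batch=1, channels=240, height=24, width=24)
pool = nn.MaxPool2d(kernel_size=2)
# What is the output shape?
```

Input: (1, 240, 24, 24) -> Output: (1, 240, 12, 12)

Answer: (1, 240, 12, 12)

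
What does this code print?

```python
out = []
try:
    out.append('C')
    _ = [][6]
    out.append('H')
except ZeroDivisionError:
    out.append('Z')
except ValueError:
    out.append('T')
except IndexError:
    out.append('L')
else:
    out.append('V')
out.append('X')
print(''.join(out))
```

Execution trace: 'C' (try body) → 'L' (except IndexError) → 'X' (after the try/except). Output: CLX

Answer: CLX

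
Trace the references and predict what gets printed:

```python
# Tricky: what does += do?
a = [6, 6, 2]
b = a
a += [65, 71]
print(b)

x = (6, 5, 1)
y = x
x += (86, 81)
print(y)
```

Key concept: += behavior differs for mutable vs immutable.
Step by step:
`a = [6, 6, 2]` → a = [6, 6, 2]
`b = a` → b = [6, 6, 2] (same object as a)
`a += [65, 71]` → a = [6, 6, 2, 65, 71] (same object as b); b = [6, 6, 2, 65, 71] (same object as a)
`print(b)` → prints [6, 6, 2, 65, 71]
`x = (6, 5, 1)` → x = (6, 5, 1)
`y = x` → y = (6, 5, 1)
`x += (86, 81)` → x = (6, 5, 1, 86, 81)
`print(y)` → prints (6, 5, 1)

Answer:
[6, 6, 2, 65, 71]
(6, 5, 1)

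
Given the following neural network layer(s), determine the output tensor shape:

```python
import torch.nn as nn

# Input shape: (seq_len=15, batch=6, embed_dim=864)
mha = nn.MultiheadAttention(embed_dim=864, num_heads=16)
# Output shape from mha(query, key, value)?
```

Input: (15, 6, 864) -> Output: (15, 6, 864)

Answer: (15, 6, 864)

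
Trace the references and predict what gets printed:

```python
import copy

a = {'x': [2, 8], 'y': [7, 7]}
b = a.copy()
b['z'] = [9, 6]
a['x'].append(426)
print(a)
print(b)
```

Key concept: shallow copy of dict with mutable values.
Step by step:
`a = {'x': [2, 8], 'y': [7, 7]}` → a = {'x': [2, 8], 'y': [7, 7]}
`b = a.copy()` → b = {'x': [2, 8], 'y': [7, 7]}
`b['z'] = [9, 6]` → b = {'x': [2, 8], 'y': [7, 7], 'z': [9, 6]}
`a['x'].append(426)` → a = {'x': [2, 8, 426], 'y': [7, 7]}; b = {'x': [2, 8, 426], 'y': [7, 7], 'z': [9, 6]}
`print(a)` → prints {'x': [2, 8, 426], 'y': [7, 7]}
`print(b)` → prints {'x': [2, 8, 426], 'y': [7, 7], 'z': [9, 6]}

Answer:
{'x': [2, 8, 426], 'y': [7, 7]}
{'x': [2, 8, 426], 'y': [7, 7], 'z': [9, 6]}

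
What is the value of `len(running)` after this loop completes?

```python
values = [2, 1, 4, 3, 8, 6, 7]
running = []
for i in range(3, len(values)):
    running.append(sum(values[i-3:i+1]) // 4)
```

Number of 4-element averages
`running` takes the values: [] → [2] → [2, 4] → [2, 4, 5] → [2, 4, 5, 6]
So `len(running)` = 4

Answer: 4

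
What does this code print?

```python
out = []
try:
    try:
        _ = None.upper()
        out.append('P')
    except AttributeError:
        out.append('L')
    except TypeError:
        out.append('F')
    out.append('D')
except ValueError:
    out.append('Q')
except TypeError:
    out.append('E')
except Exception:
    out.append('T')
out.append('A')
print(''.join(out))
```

Execution trace: 'L' (inner except AttributeError) → 'D' (try body, no exception) → 'A' (after the try/except). Output: LDA

Answer: LDA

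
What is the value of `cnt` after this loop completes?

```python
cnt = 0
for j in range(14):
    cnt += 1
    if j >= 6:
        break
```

Loop breaks when j reaches 6, cnt is 7
`cnt` takes the values: 0 → 1 → 2 → 3 → 4 → 5 → 6 → 7

Answer: 7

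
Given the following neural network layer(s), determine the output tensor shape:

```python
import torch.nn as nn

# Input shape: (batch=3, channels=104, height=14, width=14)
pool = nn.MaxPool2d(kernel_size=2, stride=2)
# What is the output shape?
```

Input: (3, 104, 14, 14) -> Output: (3, 104, 7, 7)

Answer: (3, 104, 7, 7)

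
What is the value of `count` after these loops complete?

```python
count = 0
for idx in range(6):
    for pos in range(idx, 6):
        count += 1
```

Upper triangle: 6 + 5 + ... + 1
`count` takes the values: 0 → 1 → 2 → 3 → 4 → 5 → 6 → 7 → 8 → 9 → 10 → 11 → 12 → 13 → 14 → 15 → 16 → 17 → 18 → 19 → 20 → 21

Answer: 21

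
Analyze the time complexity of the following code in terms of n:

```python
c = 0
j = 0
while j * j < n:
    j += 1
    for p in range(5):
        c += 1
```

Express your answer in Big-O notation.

Each loop level contributes: √n × 1. Multiplying the contributions gives O(√n).

Answer: O(√n)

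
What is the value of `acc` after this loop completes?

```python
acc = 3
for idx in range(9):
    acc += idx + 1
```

Start at 3, add 1 to 9 = 48
`acc` takes the values: 3 → 4 → 6 → 9 → 13 → 18 → 24 → 31 → 39 → 48

Answer: 48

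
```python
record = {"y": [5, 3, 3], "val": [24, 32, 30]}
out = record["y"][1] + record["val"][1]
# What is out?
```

Trace:
`record = {"y": [5, 3, 3], "val": [24, 32, 30]}` → record = {'y': [5, 3, 3], 'val': [24, 32, 30]}
`out = record["y"][1] + record["val"][1]` → out = 35
So out = 35

Answer: 35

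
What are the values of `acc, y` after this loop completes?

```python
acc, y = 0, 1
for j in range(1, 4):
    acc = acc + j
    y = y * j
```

Sum and factorial of 1 to 3
`acc, y` takes the values: (0, 1) → (1, 1) → (3, 1) → (3, 2) → (6, 2) → (6, 6)

Answer: 6, 6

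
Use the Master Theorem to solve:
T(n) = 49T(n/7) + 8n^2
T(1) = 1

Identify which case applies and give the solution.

a=49, b=7, f(n)=8n^2. log_7(49) = 2. Since c=2 = 2, Case 2 applies: T(n) = Θ(n^log_b(a) · log n) = O(n^2 log n).

Answer: O(n^2 log n) - Case 2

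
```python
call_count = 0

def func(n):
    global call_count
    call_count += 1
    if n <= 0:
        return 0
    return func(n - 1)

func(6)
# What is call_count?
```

Linear recursion stepping by 1: 7 calls from n=6 down to ≤0.

Answer: 7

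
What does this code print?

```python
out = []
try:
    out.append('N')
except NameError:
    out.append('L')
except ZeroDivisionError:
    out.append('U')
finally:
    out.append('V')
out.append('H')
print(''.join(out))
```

Execution trace: 'N' (try body, no exception) → 'V' (finally) → 'H' (after the try/except). Output: NVH

Answer: NVH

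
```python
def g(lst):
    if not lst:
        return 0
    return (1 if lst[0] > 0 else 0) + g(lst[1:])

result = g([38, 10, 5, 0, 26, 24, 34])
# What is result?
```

Count of positive elements in [38, 10, 5, 0, 26, 24, 34] = 6

Answer: 6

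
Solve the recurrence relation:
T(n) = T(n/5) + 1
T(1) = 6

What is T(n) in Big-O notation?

Each step divides n by 5 and adds 1. After log_5(n) steps we reach T(1)=6. So T(n) = 1·log_5(n) + 6 = O(log n).

Answer: O(log n)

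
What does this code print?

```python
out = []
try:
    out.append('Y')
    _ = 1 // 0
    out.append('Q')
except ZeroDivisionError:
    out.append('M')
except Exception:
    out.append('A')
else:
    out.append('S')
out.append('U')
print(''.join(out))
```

Execution trace: 'Y' (try body) → 'M' (except ZeroDivisionError) → 'U' (after the try/except). Output: YMU

Answer: YMU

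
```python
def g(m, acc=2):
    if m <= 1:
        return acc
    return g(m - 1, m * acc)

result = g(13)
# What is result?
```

Accumulator trace (n, acc): (13, 2) -> (12, 26) -> (11, 312) -> (10, 3432) -> (9, 34320) -> (8, 308880) -> (7, 2471040) -> (6, 17297280) -> (5, 103783680) -> (4, 518918400) -> (3, 2075673600) -> (2, 6227020800) -> (1, 12454041600) -> return 12454041600

Answer: 12454041600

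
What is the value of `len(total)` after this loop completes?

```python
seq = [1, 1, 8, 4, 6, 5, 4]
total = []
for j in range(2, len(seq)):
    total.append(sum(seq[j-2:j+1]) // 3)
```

Number of 3-element averages
`total` takes the values: [] → [3] → [3, 4] → [3, 4, 6] → [3, 4, 6, 5] → [3, 4, 6, 5, 5]
So `len(total)` = 5

Answer: 5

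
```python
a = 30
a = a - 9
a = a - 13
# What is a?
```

Trace:
`a = 30` → a = 30
`a = a - 9` → a = 21
`a = a - 13` → a = 8
So a = 8

Answer: 8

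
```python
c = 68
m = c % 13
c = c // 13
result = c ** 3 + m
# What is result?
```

Trace:
`c = 68` → c = 68
`m = c % 13` → m = 3
`c = c // 13` → c = 5
`result = c ** 3 + m` → result = 128
So result = 128

Answer: 128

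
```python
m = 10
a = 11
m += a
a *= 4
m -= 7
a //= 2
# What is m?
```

Trace:
`m = 10` → m = 10
`a = 11` → a = 11
`m += a` → m = 21
`a *= 4` → a = 44
`m -= 7` → m = 14
`a //= 2` → a = 22
So m = 14

Answer: 14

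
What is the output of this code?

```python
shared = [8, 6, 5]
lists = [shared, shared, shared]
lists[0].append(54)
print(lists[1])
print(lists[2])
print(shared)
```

Key concept: list of same reference.
Step by step:
`shared = [8, 6, 5]` → shared = [8, 6, 5]
`lists = [shared, shared, shared]` → lists = [[8, 6, 5], [8, 6, 5], [8, 6, 5]]
`lists[0].append(54)` → shared = [8, 6, 5, 54]; lists = [[8, 6, 5, 54], [8, 6, 5, 54], [8, 6, 5, 54]]
`print(lists[1])` → prints [8, 6, 5, 54]
`print(lists[2])` → prints [8, 6, 5, 54]
`print(shared)` → prints [8, 6, 5, 54]

Answer:
[8, 6, 5, 54]
[8, 6, 5, 54]
[8, 6, 5, 54]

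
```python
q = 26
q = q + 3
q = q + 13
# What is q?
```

Trace:
`q = 26` → q = 26
`q = q + 3` → q = 29
`q = q + 13` → q = 42
So q = 42

Answer: 42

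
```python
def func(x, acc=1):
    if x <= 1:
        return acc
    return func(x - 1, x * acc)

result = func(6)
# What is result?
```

Accumulator trace (n, acc): (6, 1) -> (5, 6) -> (4, 30) -> (3, 120) -> (2, 360) -> (1, 720) -> return 720

Answer: 720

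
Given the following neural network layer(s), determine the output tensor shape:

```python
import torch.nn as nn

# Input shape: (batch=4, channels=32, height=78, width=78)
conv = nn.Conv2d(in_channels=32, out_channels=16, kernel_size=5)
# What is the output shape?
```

Input: (4, 32, 78, 78) -> Output: (4, 16, 74, 74)

Answer: (4, 16, 74, 74)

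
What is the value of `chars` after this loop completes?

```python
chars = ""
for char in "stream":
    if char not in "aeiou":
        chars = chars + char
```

Remove vowels from 'stream'
`chars` takes the values: "" → "s" → "st" → "str" → "strm"

Answer: "strm"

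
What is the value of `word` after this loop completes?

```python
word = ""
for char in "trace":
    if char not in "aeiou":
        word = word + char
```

Remove vowels from 'trace'
`word` takes the values: "" → "t" → "tr" → "trc"

Answer: "trc"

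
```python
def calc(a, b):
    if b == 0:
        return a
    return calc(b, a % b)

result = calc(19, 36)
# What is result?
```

calc(19, 36) -> calc(36, 19) -> calc(19, 17) -> calc(17, 2) -> calc(2, 1) -> calc(1, 0) -> 1

Answer: 1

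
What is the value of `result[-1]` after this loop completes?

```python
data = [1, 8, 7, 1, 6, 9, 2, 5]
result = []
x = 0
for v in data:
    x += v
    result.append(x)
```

Cumulative sum ends at 39
`result` takes the values: [] → [1] → [1, 9] → [1, 9, 16] → [1, 9, 16, 17] → [1, 9, 16, 17, 23] → [1, 9, 16, 17, 23, 32] → [1, 9, 16, 17, 23, 32, 34] → [1, 9, 16, 17, 23, 32, 34, 39]
So `result[-1]` = 39

Answer: 39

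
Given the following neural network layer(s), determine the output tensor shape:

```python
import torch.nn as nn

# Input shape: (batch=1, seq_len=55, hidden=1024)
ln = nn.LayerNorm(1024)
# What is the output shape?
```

Input: (1, 55, 1024) -> Output: (1, 55, 1024)

Answer: (1, 55, 1024)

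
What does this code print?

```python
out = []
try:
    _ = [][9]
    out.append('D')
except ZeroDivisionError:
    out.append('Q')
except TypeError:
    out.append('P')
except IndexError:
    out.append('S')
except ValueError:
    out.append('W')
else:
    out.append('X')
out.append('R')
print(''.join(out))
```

Execution trace: 'S' (except IndexError) → 'R' (after the try/except). Output: SR

Answer: SR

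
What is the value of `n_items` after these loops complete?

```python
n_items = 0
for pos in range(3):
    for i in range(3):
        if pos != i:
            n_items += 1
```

3² - 3 (exclude diagonal)
`n_items` takes the values: 0 → 1 → 2 → 3 → 4 → 5 → 6

Answer: 6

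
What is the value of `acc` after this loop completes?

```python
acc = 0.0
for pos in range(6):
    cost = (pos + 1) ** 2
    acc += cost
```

Sum of squared losses 1² + 2² + ... + 6²
`acc` takes the values: 0.0 → 1.0 → 5.0 → 14.0 → 30.0 → 55.0 → 91.0

Answer: 91.0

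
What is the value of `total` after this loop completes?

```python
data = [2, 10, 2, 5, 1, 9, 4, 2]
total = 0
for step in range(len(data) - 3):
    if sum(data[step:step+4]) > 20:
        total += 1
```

Count windows with sum > 20
`total` takes the values: 0

Answer: 0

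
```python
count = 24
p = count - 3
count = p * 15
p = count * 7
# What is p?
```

Trace:
`count = 24` → count = 24
`p = count - 3` → p = 21
`count = p * 15` → count = 315
`p = count * 7` → p = 2205
So p = 2205

Answer: 2205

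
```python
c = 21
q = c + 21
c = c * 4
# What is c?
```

Trace:
`c = 21` → c = 21
`q = c + 21` → q = 42
`c = c * 4` → c = 84
So c = 84

Answer: 84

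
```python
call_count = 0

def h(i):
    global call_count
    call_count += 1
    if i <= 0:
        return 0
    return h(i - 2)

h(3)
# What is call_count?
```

Linear recursion stepping by 2: 3 calls from i=3 down to ≤0.

Answer: 3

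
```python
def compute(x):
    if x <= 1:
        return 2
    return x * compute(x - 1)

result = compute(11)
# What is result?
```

compute(11) = 11 * 10 * 9 * 8 * 7 * 6 * 5 * 4 * 3 * 2 * 2 = 79833600

Answer: 79833600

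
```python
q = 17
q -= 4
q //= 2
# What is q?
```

Trace:
`q = 17` → q = 17
`q -= 4` → q = 13
`q //= 2` → q = 6
So q = 6

Answer: 6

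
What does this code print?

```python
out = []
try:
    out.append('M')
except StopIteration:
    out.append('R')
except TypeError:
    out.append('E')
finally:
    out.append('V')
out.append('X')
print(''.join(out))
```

Execution trace: 'M' (try body, no exception) → 'V' (finally) → 'X' (after the try/except). Output: MVX

Answer: MVX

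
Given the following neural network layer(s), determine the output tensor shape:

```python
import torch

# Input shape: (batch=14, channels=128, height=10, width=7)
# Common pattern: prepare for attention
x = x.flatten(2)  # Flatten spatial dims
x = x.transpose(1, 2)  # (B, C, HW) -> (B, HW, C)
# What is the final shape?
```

Input: (14, 128, 10, 7) -> after flatten(2): (14, 128, 70) -> Output: (14, 70, 128)

Answer: (14, 70, 128)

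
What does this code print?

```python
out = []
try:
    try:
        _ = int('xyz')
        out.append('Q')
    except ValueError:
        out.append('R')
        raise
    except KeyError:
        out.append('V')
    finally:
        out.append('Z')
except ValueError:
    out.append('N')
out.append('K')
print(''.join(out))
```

Execution trace: 'R' (inner except ValueError) → 'Z' (inner finally) → 'N' (outer except ValueError) → 'K' (after the try/except). Output: RZNK

Answer: RZNK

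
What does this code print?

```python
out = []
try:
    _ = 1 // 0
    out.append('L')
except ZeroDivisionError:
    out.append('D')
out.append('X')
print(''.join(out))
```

Execution trace: 'D' (except ZeroDivisionError) → 'X' (after the try/except). Output: DX

Answer: DX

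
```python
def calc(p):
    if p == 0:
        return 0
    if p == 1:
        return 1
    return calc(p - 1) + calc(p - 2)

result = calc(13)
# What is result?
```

Build up from base cases: calc(0)=0, calc(1)=1, calc(2)=1, calc(3)=2, calc(4)=3, calc(5)=5, calc(6)=8, ..., calc(13)=233

Answer: 233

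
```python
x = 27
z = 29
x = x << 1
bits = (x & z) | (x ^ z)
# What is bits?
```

Trace:
`x = 27` → x = 27
`z = 29` → z = 29
`x = x << 1` → x = 54
`bits = (x & z) | (x ^ z)` → bits = 63
So bits = 63

Answer: 63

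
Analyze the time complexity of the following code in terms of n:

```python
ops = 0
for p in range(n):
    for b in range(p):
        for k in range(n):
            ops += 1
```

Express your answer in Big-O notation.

Each loop level contributes: n × n × n. Multiplying the contributions gives O(n^3).

Answer: O(n^3)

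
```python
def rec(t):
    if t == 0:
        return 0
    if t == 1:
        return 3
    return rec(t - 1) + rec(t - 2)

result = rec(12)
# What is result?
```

Build up from base cases: rec(0)=0, rec(1)=3, rec(2)=3, rec(3)=6, rec(4)=9, rec(5)=15, rec(6)=24, ..., rec(12)=432

Answer: 432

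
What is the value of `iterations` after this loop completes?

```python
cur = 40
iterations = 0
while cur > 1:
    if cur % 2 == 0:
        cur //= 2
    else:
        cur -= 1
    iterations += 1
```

Steps to reduce 40 to 1
`iterations` takes the values: 0 → 1 → 2 → 3 → 4 → 5 → 6

Answer: 6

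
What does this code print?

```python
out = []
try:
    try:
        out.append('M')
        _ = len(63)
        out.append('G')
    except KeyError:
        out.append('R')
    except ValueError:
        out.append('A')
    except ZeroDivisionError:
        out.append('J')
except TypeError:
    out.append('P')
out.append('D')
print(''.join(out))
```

Execution trace: 'M' (try body) → 'P' (outer except TypeError) → 'D' (after the try/except). Output: MPD

Answer: MPD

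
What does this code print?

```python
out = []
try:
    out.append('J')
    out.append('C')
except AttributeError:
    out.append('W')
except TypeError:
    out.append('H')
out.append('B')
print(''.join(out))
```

Execution trace: 'J' (try body) → 'C' (try body, no exception) → 'B' (after the try/except). Output: JCB

Answer: JCB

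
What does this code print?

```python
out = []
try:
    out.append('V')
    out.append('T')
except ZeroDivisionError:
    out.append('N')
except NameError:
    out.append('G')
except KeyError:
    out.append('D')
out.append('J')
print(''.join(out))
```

Execution trace: 'V' (try body) → 'T' (try body, no exception) → 'J' (after the try/except). Output: VTJ

Answer: VTJ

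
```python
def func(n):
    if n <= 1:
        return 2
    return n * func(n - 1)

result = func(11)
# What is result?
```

func(11) = 11 * 10 * 9 * 8 * 7 * 6 * 5 * 4 * 3 * 2 * 2 = 79833600

Answer: 79833600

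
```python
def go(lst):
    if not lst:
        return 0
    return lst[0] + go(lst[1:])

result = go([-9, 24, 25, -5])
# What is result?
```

(-9) + 24 + 25 + (-5) + 0 = 35

Answer: 35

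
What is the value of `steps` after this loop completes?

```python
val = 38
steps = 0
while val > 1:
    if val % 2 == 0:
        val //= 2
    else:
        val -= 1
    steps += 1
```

Steps to reduce 38 to 1
`steps` takes the values: 0 → 1 → 2 → 3 → 4 → 5 → 6 → 7

Answer: 7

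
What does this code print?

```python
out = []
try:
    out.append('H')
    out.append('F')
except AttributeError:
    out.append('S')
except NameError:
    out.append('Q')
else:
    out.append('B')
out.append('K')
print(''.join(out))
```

Execution trace: 'H' (try body) → 'F' (try body, no exception) → 'B' (else) → 'K' (after the try/except). Output: HFBK

Answer: HFBK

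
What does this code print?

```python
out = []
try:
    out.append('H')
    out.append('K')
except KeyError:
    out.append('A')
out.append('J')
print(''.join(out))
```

Execution trace: 'H' (try body) → 'K' (try body, no exception) → 'J' (after the try/except). Output: HKJ

Answer: HKJ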